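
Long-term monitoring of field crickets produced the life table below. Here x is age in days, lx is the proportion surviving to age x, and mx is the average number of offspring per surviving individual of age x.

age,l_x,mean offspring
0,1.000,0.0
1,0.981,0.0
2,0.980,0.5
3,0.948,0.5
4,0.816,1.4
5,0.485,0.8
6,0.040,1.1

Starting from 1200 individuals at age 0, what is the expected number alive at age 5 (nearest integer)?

582

Expected survivors = N0 · l_5 = 1200 × 0.485 = 582 → 582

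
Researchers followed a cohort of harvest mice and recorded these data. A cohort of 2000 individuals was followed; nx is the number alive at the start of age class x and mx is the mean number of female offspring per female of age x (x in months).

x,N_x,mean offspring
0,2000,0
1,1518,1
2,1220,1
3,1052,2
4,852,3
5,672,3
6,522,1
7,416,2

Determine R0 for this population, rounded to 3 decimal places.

5.384

lx = nx/n0 = nx/2000: 1, 0.759, 0.61, 0.526, 0.426, 0.336, 0.261, 0.208
lx·mx by age: 0, 0.759, 0.61, 1.052, 1.278, 1.008, 0.261, 0.416
R0 = Σ lx·mx = 5.384 → 5.384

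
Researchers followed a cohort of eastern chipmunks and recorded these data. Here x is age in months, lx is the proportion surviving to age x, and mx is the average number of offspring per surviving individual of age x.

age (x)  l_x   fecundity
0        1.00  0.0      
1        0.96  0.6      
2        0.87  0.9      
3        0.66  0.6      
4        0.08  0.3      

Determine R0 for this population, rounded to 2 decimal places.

lx·mx by age: 0, 0.576, 0.783, 0.396, 0.024
R0 = Σ lx·mx = 1.779 → 1.78

1.78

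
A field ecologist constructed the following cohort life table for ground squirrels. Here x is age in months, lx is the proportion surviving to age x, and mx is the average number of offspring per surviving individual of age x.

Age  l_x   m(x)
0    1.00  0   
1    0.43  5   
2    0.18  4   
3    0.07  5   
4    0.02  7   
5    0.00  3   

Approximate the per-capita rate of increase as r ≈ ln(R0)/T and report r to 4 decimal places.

0.7831

R0 = Σ lx·mx = 0 + 2.15 + 0.72 + 0.35 + 0.14 + 0 = 3.36
Σ x·lx·mx = 5.2; T = 5.2/3.36 = 1.54762…
r ≈ ln(R0)/T = ln(3.36)/1.54762… = 0.7831… → 0.7831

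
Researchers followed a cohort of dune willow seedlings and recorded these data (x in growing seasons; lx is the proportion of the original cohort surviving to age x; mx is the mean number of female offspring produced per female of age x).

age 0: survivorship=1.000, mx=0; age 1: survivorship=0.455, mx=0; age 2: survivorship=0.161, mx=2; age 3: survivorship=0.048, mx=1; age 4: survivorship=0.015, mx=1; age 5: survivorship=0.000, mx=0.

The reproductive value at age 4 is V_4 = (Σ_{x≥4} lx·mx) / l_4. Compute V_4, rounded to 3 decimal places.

lx·mx for x ≥ 4: 0.015, 0 → sum = 0.015
V_4 = 0.015 / l_4 = 0.015 / 0.015 = 1 → 1.000

1.000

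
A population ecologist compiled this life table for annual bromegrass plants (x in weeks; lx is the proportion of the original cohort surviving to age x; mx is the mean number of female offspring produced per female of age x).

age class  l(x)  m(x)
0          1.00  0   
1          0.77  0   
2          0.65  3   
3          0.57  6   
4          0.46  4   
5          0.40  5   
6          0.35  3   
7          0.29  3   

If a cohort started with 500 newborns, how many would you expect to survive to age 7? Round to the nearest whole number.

145

Expected survivors = N0 · l_7 = 500 × 0.29 = 145 → 145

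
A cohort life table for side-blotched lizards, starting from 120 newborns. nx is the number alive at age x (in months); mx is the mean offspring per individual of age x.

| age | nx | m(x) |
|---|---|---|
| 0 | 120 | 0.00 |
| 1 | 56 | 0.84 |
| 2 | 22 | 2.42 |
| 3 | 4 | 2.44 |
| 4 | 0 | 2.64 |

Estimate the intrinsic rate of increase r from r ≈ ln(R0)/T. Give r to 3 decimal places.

lx = nx/n0 = nx/120: 1, 0.46667…, 0.18333…, 0.03333…, 0
R0 = Σ lx·mx = 0 + 0.392… + 0.44367… + 0.08133… + 0 = 0.917…
Σ x·lx·mx = 1.523333…; T = 1.523333…/0.917… = 1.66121…
r ≈ ln(R0)/T = ln(0.917…)/1.66121… = -0.05216… → -0.052

-0.052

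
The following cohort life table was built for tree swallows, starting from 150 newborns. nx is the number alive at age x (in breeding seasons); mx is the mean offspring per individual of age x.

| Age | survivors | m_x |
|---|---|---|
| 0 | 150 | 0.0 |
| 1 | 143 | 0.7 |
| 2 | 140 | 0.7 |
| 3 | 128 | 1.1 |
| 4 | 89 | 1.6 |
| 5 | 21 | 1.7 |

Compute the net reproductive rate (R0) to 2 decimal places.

3.45

lx = nx/n0 = nx/150: 1, 0.95333…, 0.93333…, 0.85333…, 0.59333…, 0.14
lx·mx by age: 0, 0.667333…, 0.653333…, 0.938667…, 0.949333…, 0.238
R0 = Σ lx·mx = 3.446667… → 3.45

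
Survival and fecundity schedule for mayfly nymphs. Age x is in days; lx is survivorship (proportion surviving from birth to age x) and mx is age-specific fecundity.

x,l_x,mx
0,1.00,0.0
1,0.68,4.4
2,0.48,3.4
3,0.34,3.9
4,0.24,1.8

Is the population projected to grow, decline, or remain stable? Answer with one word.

growing

R0 = Σ lx·mx = 0 + 2.992 + 1.632 + 1.326 + 0.432 = 6.382
R0 > 1, so the population is growing.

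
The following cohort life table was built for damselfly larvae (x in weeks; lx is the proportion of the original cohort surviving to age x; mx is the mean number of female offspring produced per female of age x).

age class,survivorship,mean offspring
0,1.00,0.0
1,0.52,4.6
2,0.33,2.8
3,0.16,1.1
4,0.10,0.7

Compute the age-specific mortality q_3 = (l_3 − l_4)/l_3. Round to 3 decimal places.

q_3 = (l_3 − l_4) / l_3 = (0.16 − 0.1) / 0.16
     = 0.06 / 0.16 = 0.375 → 0.375

0.375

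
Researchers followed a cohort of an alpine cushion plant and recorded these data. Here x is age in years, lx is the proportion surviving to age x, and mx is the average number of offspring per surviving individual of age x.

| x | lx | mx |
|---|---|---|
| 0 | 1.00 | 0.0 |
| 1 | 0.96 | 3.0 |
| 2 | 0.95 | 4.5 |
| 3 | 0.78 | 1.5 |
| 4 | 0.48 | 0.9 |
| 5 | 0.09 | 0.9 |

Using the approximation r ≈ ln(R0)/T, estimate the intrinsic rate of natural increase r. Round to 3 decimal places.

1.128

R0 = Σ lx·mx = 0 + 2.88 + 4.275 + 1.17 + 0.432 + 0.081 = 8.838
Σ x·lx·mx = 17.073; T = 17.073/8.838 = 1.93177…
r ≈ ln(R0)/T = ln(8.838)/1.93177… = 1.12801… → 1.128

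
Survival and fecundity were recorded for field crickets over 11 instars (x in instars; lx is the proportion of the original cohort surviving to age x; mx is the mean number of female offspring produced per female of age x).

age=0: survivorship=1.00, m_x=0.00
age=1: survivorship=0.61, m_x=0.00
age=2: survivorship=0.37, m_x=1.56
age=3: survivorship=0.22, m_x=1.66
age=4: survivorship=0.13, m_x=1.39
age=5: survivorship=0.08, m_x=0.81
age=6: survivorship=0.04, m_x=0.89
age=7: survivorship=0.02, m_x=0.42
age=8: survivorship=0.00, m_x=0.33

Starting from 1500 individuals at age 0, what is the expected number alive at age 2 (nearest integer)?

555

Expected survivors = N0 · l_2 = 1500 × 0.37 = 555 → 555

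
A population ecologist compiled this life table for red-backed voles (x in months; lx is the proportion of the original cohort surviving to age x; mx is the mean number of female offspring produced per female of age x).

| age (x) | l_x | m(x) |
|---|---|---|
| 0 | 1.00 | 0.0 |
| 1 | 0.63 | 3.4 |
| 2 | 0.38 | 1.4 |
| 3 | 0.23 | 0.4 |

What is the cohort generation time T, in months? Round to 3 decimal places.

lx·mx: 0, 2.142, 0.532, 0.092 → R0 = 2.766
x·lx·mx: 0, 2.142, 1.064, 0.276 → Σ = 3.482
T = 3.482 / 2.766 = 1.258858… → 1.259

1.259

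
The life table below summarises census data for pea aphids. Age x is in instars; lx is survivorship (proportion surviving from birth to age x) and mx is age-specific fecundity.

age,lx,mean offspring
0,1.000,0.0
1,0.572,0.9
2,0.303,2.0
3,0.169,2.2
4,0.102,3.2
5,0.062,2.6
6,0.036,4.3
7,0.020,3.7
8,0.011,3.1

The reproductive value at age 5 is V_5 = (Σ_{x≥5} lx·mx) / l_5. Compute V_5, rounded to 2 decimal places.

6.84

lx·mx for x ≥ 5: 0.1612, 0.1548, 0.074, 0.0341 → sum = 0.4241
V_5 = 0.4241 / l_5 = 0.4241 / 0.062 = 6.840323… → 6.84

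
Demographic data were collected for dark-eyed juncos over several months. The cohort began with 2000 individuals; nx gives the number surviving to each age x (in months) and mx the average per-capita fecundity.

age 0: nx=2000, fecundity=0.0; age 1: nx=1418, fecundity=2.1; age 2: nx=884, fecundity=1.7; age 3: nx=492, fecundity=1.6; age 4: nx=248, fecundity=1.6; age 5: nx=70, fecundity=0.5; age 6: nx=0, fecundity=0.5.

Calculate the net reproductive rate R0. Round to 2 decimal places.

lx = nx/n0 = nx/2000: 1, 0.709, 0.442, 0.246, 0.124, 0.035, 0
lx·mx by age: 0, 1.4889, 0.7514, 0.3936, 0.1984, 0.0175, 0
R0 = Σ lx·mx = 2.8498 → 2.85

2.85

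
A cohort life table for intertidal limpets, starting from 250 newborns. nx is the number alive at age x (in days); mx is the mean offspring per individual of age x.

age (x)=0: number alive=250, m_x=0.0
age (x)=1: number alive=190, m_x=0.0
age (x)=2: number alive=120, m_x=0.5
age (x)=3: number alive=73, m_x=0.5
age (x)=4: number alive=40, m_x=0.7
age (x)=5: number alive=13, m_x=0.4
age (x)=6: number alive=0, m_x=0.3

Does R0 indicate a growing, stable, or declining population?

lx = nx/n0 = nx/250: 1, 0.76, 0.48, 0.292, 0.16, 0.052, 0
R0 = Σ lx·mx = 0 + 0 + 0.24 + 0.146 + 0.112 + 0.0208 + 0 = 0.5188
R0 < 1, so the population is declining.

declining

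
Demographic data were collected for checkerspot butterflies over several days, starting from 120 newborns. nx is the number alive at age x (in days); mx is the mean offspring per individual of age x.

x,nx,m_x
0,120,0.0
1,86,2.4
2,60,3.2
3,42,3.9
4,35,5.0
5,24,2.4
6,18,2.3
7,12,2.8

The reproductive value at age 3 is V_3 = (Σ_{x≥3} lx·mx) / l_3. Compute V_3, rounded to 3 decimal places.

lx = nx/n0 = nx/120: 1, 0.71667…, 0.5, 0.35, 0.29167…, 0.2, 0.15, 0.1
lx·mx for x ≥ 3: 1.365, 1.458333…, 0.48, 0.345, 0.28 → sum = 3.928333…
V_3 = 3.928333… / l_3 = 3.928333… / 0.35 = 11.22381… → 11.224

11.224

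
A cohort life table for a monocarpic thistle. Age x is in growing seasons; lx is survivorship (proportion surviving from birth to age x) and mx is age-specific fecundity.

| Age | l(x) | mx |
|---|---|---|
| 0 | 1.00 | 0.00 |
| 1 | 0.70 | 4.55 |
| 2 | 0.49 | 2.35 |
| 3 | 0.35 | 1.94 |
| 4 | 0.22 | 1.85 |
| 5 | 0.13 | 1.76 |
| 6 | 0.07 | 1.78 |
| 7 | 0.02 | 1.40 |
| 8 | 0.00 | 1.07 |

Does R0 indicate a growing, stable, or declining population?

R0 = Σ lx·mx = 0 + 3.185 + 1.1515 + 0.679 + 0.407 + 0.2288 + 0.1246 + 0.028 + 0 = 5.8039
R0 > 1, so the population is growing.

growing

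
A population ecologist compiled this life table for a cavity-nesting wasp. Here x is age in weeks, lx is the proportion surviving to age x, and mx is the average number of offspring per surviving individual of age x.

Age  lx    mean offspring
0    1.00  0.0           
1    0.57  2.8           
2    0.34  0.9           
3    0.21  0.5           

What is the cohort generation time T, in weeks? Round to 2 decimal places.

1.26

lx·mx: 0, 1.596, 0.306, 0.105 → R0 = 2.007
x·lx·mx: 0, 1.596, 0.612, 0.315 → Σ = 2.523
T = 2.523 / 2.007 = 1.2571… → 1.26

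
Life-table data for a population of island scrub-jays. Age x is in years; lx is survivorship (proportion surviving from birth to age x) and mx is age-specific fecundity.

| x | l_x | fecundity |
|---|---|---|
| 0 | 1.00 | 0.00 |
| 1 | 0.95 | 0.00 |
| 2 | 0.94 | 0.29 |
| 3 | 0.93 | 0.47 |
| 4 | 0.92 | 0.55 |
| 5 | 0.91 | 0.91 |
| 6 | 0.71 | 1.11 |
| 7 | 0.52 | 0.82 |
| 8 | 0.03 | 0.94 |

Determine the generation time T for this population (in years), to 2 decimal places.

lx·mx: 0, 0, 0.2726, 0.4371, 0.506, 0.8281, 0.7881, 0.4264, 0.0282 → R0 = 3.2865
x·lx·mx: 0, 0, 0.5452, 1.3113, 2.024, 4.1405, 4.7286, 2.9848, 0.2256 → Σ = 15.96
T = 15.96 / 3.2865 = 4.85623… → 4.86

4.86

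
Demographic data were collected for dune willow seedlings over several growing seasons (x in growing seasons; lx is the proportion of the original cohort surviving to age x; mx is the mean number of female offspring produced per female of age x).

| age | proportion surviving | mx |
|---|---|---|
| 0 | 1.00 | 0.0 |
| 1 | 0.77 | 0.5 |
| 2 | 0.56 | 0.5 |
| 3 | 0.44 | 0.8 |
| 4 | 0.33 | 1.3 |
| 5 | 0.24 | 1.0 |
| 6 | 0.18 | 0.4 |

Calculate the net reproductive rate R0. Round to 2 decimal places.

1.76

lx·mx by age: 0, 0.385, 0.28, 0.352, 0.429, 0.24, 0.072
R0 = Σ lx·mx = 1.758 → 1.76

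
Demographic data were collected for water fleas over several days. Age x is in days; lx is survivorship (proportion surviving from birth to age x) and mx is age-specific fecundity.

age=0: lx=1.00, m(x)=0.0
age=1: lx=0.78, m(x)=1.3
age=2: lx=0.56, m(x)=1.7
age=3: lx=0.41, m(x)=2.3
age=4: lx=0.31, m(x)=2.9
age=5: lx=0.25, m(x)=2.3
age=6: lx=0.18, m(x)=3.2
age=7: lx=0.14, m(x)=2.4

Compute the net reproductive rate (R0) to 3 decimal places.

5.295

lx·mx by age: 0, 1.014, 0.952, 0.943, 0.899, 0.575, 0.576, 0.336
R0 = Σ lx·mx = 5.295 → 5.295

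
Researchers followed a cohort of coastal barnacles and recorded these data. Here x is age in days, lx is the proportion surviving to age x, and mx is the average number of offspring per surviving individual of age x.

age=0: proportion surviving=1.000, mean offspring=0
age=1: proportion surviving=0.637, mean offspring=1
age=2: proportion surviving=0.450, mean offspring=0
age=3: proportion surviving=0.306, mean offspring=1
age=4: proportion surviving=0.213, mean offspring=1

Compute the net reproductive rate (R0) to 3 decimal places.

lx·mx by age: 0, 0.637, 0, 0.306, 0.213
R0 = Σ lx·mx = 1.156 → 1.156

1.156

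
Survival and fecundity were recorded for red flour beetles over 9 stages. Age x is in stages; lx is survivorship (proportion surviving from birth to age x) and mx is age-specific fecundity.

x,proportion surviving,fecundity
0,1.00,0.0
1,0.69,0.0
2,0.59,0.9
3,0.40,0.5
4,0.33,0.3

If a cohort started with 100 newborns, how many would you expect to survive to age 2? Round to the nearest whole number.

59

Expected survivors = N0 · l_2 = 100 × 0.59 = 59 → 59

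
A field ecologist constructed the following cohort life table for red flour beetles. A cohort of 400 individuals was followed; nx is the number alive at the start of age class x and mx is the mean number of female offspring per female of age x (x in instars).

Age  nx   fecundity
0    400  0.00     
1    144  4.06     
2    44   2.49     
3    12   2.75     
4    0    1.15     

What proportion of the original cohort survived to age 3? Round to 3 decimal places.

l_3 = n_3/n_0 = 12/400 = 0.03 → 0.030

0.030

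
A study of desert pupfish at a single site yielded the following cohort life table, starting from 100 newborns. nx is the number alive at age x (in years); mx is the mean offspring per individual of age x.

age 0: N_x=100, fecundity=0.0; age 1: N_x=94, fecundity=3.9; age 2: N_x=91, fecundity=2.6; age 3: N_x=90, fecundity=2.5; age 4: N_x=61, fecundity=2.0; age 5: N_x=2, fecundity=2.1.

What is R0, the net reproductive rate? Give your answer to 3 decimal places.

9.544

lx = nx/n0 = nx/100: 1, 0.94, 0.91, 0.9, 0.61, 0.02
lx·mx by age: 0, 3.666, 2.366, 2.25, 1.22, 0.042
R0 = Σ lx·mx = 9.544 → 9.544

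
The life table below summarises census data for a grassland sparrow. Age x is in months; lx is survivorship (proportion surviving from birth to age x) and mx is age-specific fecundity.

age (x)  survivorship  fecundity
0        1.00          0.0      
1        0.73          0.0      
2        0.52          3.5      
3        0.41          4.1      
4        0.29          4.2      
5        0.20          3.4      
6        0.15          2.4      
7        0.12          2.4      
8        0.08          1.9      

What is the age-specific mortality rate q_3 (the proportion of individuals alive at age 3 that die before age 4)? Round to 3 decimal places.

q_3 = (l_3 − l_4) / l_3 = (0.41 − 0.29) / 0.41
     = 0.12 / 0.41 = 0.292683… → 0.293

0.293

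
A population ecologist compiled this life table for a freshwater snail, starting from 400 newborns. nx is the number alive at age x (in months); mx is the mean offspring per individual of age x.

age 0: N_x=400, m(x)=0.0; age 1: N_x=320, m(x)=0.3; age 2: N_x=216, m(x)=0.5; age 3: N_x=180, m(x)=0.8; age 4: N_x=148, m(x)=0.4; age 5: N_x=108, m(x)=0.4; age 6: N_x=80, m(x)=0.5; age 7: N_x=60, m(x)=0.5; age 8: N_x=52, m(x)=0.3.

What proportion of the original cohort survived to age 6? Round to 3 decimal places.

l_6 = n_6/n_0 = 80/400 = 0.2 → 0.200

0.200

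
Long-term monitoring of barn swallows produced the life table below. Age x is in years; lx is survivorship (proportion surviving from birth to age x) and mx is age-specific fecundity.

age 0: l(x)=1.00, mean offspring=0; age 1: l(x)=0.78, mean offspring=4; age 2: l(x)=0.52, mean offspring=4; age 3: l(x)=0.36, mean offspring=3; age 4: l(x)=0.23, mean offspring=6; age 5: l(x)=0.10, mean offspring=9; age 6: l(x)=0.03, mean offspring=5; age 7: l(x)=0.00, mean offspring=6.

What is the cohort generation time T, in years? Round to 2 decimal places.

lx·mx: 0, 3.12, 2.08, 1.08, 1.38, 0.9, 0.15, 0 → R0 = 8.71
x·lx·mx: 0, 3.12, 4.16, 3.24, 5.52, 4.5, 0.9, 0 → Σ = 21.44
T = 21.44 / 8.71 = 2.461538… → 2.46

2.46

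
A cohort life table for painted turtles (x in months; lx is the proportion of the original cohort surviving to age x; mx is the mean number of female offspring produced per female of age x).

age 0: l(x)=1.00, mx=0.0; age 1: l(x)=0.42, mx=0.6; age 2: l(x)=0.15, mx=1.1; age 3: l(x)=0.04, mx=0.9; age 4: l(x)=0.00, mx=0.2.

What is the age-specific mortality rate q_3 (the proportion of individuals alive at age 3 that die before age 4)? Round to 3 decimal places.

1.000

q_3 = (l_3 − l_4) / l_3 = (0.04 − 0) / 0.04
     = 0.04 / 0.04 = 1 → 1.000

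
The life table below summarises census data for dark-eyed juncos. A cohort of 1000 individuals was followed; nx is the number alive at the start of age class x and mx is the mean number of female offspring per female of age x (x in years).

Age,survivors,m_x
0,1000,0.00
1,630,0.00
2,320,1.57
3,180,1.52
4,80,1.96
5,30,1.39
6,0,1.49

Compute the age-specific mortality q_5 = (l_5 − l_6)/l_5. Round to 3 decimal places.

lx = nx/n0 = nx/1000: 1, 0.63, 0.32, 0.18, 0.08, 0.03, 0
q_5 = (l_5 − l_6) / l_5 = (0.03 − 0) / 0.03
     = 0.03 / 0.03 = 1 → 1.000

1.000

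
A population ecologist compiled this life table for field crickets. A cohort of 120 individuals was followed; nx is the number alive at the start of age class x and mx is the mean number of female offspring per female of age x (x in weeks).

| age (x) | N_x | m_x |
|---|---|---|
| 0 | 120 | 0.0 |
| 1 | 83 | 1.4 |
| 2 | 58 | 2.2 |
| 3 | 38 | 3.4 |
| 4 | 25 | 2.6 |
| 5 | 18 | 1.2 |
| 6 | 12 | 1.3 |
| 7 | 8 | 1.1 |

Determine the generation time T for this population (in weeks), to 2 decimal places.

lx = nx/n0 = nx/120: 1, 0.69167…, 0.48333…, 0.31667…, 0.20833…, 0.15, 0.1, 0.06667…
lx·mx: 0, 0.968333…, 1.063333…, 1.076667…, 0.541667…, 0.18, 0.13, 0.073333… → R0 = 4.033333…
x·lx·mx: 0, 0.968333…, 2.126667…, 3.23…, 2.166667…, 0.9, 0.78, 0.513333… → Σ = 10.685…
T = 10.685… / 4.033333… = 2.649174… → 2.65

2.65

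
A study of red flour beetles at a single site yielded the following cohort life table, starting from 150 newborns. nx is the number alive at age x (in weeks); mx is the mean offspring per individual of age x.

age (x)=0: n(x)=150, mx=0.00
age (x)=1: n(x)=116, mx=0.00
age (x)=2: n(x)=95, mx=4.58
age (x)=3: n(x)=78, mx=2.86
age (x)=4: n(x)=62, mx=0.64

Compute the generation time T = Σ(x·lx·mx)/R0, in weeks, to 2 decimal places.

2.43

lx = nx/n0 = nx/150: 1, 0.77333…, 0.63333…, 0.52, 0.41333…
lx·mx: 0, 0, 2.900667…, 1.4872, 0.264533… → R0 = 4.6524…
x·lx·mx: 0, 0, 5.801333…, 4.4616, 1.058133… → Σ = 11.321067…
T = 11.321067… / 4.6524… = 2.433382… → 2.43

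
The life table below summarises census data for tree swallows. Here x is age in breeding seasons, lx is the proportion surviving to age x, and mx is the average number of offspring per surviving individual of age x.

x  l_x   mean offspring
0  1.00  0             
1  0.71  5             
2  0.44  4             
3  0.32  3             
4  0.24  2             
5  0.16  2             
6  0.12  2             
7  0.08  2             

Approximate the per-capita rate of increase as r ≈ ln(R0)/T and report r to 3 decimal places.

0.937

R0 = Σ lx·mx = 0 + 3.55 + 1.76 + 0.96 + 0.48 + 0.32 + 0.24 + 0.16 = 7.47
Σ x·lx·mx = 16.03; T = 16.03/7.47 = 2.14592…
r ≈ ln(R0)/T = ln(7.47)/2.14592… = 0.93708… → 0.937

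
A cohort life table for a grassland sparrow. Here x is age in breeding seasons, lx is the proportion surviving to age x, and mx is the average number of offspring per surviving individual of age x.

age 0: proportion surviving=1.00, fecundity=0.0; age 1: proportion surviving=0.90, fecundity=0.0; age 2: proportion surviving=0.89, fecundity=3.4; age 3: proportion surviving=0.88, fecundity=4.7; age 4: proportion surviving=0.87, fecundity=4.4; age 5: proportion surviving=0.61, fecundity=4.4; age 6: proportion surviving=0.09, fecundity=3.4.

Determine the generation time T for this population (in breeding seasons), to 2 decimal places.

3.51

lx·mx: 0, 0, 3.026, 4.136, 3.828, 2.684, 0.306 → R0 = 13.98
x·lx·mx: 0, 0, 6.052, 12.408, 15.312, 13.42, 1.836 → Σ = 49.028
T = 49.028 / 13.98 = 3.50701… → 3.51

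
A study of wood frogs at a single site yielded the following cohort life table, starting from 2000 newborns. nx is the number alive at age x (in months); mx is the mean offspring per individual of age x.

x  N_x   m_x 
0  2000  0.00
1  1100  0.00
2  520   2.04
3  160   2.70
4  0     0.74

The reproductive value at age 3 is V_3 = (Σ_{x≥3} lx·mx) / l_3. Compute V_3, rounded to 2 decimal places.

2.70

lx = nx/n0 = nx/2000: 1, 0.55, 0.26, 0.08, 0
lx·mx for x ≥ 3: 0.216, 0 → sum = 0.216
V_3 = 0.216 / l_3 = 0.216 / 0.08 = 2.7 → 2.70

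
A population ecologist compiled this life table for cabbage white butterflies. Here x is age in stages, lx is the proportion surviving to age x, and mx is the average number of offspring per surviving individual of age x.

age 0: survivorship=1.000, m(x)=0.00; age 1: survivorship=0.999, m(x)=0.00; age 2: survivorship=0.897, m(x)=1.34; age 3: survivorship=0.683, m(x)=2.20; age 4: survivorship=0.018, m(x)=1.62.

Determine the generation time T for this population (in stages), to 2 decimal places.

2.57

lx·mx: 0, 0, 1.20198, 1.5026, 0.02916 → R0 = 2.73374
x·lx·mx: 0, 0, 2.40396, 4.5078, 0.11664 → Σ = 7.0284
T = 7.0284 / 2.73374 = 2.570983… → 2.57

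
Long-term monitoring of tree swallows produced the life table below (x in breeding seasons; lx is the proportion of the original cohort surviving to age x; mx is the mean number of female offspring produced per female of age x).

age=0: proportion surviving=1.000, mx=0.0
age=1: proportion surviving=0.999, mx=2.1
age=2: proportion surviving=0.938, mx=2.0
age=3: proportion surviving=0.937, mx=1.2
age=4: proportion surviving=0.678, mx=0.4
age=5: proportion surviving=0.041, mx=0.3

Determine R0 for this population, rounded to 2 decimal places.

lx·mx by age: 0, 2.0979, 1.876, 1.1244, 0.2712, 0.0123
R0 = Σ lx·mx = 5.3818 → 5.38

5.38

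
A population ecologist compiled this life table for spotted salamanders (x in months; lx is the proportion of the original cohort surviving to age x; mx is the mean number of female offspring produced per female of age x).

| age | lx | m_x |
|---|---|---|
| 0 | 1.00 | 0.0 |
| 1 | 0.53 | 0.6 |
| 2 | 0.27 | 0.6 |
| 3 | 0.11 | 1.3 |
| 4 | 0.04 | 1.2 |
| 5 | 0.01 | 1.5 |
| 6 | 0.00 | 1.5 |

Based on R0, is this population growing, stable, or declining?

declining

R0 = Σ lx·mx = 0 + 0.318 + 0.162 + 0.143 + 0.048 + 0.015 + 0 = 0.686
R0 < 1, so the population is declining.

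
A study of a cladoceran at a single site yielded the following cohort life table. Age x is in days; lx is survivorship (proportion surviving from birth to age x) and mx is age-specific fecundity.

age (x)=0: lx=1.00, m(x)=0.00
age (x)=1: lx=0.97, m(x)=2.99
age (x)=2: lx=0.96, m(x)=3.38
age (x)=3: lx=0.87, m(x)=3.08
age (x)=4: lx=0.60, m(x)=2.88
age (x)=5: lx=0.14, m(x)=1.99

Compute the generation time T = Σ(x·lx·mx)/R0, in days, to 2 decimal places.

2.38

lx·mx: 0, 2.9003, 3.2448, 2.6796, 1.728, 0.2786 → R0 = 10.8313
x·lx·mx: 0, 2.9003, 6.4896, 8.0388, 6.912, 1.393 → Σ = 25.7337
T = 25.7337 / 10.8313 = 2.375864… → 2.38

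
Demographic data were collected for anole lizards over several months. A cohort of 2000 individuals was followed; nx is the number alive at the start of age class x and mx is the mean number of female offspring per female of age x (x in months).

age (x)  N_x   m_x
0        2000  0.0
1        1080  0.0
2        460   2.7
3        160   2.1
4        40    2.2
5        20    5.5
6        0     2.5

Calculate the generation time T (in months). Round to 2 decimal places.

2.47

lx = nx/n0 = nx/2000: 1, 0.54, 0.23, 0.08, 0.02, 0.01, 0
lx·mx: 0, 0, 0.621, 0.168, 0.044, 0.055, 0 → R0 = 0.888
x·lx·mx: 0, 0, 1.242, 0.504, 0.176, 0.275, 0 → Σ = 2.197
T = 2.197 / 0.888 = 2.474099… → 2.47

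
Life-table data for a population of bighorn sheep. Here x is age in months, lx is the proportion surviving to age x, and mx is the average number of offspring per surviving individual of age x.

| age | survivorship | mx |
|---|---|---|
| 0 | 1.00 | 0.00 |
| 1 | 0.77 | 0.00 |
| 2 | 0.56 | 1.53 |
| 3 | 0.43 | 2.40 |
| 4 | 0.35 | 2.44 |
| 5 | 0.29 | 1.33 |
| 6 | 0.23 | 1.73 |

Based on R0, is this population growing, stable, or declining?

R0 = Σ lx·mx = 0 + 0 + 0.8568 + 1.032 + 0.854 + 0.3857 + 0.3979 = 3.5264
R0 > 1, so the population is growing.

growing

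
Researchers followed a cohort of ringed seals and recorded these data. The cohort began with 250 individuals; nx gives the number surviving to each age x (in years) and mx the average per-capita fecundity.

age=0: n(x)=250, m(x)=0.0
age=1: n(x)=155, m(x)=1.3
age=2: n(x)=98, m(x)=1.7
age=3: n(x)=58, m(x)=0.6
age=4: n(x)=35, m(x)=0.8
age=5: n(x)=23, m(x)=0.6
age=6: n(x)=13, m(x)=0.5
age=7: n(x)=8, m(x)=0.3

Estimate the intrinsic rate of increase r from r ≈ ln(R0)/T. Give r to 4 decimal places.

lx = nx/n0 = nx/250: 1, 0.62, 0.392, 0.232, 0.14, 0.092, 0.052, 0.032
R0 = Σ lx·mx = 0 + 0.806 + 0.6664 + 0.1392 + 0.112 + 0.0552 + 0.026 + 0.0096 = 1.8144
Σ x·lx·mx = 3.5036; T = 3.5036/1.8144 = 1.931…
r ≈ ln(R0)/T = ln(1.8144)/1.931… = 0.308522… → 0.3085

0.3085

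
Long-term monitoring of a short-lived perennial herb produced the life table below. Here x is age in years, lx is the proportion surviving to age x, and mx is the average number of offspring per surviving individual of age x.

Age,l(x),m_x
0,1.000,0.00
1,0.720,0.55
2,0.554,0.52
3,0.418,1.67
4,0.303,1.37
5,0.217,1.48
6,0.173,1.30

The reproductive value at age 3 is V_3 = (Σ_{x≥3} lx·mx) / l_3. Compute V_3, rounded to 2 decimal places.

lx·mx for x ≥ 3: 0.69806, 0.41511, 0.32116, 0.2249 → sum = 1.65923
V_3 = 1.65923 / l_3 = 1.65923 / 0.418 = 3.96945… → 3.97

3.97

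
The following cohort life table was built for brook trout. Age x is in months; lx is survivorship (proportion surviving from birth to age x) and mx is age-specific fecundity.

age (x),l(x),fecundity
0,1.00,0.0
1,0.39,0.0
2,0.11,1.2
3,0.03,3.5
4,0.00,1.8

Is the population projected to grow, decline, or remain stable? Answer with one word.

R0 = Σ lx·mx = 0 + 0 + 0.132 + 0.105 + 0 = 0.237
R0 < 1, so the population is declining.

declining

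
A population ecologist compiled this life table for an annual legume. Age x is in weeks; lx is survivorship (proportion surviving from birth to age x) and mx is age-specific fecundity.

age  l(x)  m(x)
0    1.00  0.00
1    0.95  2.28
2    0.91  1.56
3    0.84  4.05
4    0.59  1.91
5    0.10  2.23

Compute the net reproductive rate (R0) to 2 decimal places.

8.34

lx·mx by age: 0, 2.166, 1.4196, 3.402, 1.1269, 0.223
R0 = Σ lx·mx = 8.3375 → 8.34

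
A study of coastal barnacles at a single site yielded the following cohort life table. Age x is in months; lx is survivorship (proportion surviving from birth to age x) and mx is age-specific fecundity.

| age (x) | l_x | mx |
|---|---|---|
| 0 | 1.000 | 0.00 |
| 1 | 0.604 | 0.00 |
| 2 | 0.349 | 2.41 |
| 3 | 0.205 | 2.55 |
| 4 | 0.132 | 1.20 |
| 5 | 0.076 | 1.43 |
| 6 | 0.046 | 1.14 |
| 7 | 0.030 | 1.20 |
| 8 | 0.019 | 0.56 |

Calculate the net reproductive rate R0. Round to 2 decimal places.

1.73

lx·mx by age: 0, 0, 0.84109, 0.52275, 0.1584, 0.10868, 0.05244, 0.036, 0.01064
R0 = Σ lx·mx = 1.73 → 1.73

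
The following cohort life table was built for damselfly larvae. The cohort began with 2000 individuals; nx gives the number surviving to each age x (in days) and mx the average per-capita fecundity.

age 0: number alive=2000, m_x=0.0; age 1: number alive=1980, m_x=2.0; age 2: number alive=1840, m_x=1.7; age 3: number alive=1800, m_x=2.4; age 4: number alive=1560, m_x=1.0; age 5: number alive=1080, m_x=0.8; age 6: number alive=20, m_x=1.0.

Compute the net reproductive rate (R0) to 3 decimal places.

6.926

lx = nx/n0 = nx/2000: 1, 0.99, 0.92, 0.9, 0.78, 0.54, 0.01
lx·mx by age: 0, 1.98, 1.564, 2.16, 0.78, 0.432, 0.01
R0 = Σ lx·mx = 6.926 → 6.926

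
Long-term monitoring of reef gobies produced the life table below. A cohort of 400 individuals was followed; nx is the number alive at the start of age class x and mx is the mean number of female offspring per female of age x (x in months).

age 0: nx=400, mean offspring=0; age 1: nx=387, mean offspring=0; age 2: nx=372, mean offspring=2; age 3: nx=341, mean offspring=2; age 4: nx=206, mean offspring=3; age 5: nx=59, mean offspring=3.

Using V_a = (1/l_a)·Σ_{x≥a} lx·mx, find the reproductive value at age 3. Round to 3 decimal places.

lx = nx/n0 = nx/400: 1, 0.9675, 0.93, 0.8525, 0.515, 0.1475
lx·mx for x ≥ 3: 1.705, 1.545, 0.4425 → sum = 3.6925
V_3 = 3.6925 / l_3 = 3.6925 / 0.8525 = 4.331378… → 4.331

4.331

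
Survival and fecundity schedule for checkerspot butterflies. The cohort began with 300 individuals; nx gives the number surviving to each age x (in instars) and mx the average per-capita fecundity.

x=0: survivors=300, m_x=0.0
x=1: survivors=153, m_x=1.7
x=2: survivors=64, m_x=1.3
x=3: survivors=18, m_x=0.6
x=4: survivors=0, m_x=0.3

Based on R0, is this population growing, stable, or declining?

growing

lx = nx/n0 = nx/300: 1, 0.51, 0.21333…, 0.06, 0
R0 = Σ lx·mx = 0 + 0.867 + 0.277333… + 0.036 + 0 = 1.180333…
R0 > 1, so the population is growing.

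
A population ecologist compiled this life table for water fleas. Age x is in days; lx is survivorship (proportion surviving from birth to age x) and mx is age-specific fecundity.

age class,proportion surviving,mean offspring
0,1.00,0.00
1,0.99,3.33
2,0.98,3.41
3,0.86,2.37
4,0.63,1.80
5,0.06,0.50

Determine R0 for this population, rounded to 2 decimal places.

lx·mx by age: 0, 3.2967, 3.3418, 2.0382, 1.134, 0.03
R0 = Σ lx·mx = 9.8407 → 9.84

9.84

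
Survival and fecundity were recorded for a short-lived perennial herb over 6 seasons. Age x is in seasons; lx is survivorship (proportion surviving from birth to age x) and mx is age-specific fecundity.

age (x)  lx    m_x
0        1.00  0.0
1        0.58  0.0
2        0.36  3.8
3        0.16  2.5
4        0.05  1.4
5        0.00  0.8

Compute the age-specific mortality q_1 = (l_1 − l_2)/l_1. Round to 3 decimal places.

0.379

q_1 = (l_1 − l_2) / l_1 = (0.58 − 0.36) / 0.58
     = 0.22 / 0.58 = 0.37931… → 0.379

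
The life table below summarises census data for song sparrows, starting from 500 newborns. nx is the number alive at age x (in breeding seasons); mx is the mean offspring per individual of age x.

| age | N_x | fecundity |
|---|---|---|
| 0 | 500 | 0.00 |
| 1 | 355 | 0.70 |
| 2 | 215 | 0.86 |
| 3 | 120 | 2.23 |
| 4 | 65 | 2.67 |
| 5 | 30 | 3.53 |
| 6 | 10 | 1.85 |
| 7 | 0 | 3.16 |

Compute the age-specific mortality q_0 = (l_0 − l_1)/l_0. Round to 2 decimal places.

0.29

lx = nx/n0 = nx/500: 1, 0.71, 0.43, 0.24, 0.13, 0.06, 0.02, 0
q_0 = (l_0 − l_1) / l_0 = (1 − 0.71) / 1
     = 0.29 / 1 = 0.29 → 0.29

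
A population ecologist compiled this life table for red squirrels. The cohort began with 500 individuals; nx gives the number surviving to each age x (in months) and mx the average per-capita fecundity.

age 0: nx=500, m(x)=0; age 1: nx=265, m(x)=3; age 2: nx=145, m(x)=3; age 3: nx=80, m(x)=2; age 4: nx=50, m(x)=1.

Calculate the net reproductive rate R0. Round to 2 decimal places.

lx = nx/n0 = nx/500: 1, 0.53, 0.29, 0.16, 0.1
lx·mx by age: 0, 1.59, 0.87, 0.32, 0.1
R0 = Σ lx·mx = 2.88 → 2.88

2.88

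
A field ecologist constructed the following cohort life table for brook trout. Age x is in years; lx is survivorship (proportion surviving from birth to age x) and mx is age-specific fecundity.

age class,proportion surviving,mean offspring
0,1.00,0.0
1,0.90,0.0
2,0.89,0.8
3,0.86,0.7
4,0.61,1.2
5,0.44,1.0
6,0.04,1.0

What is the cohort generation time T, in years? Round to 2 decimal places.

lx·mx: 0, 0, 0.712, 0.602, 0.732, 0.44, 0.04 → R0 = 2.526
x·lx·mx: 0, 0, 1.424, 1.806, 2.928, 2.2, 0.24 → Σ = 8.598
T = 8.598 / 2.526 = 3.4038… → 3.40

3.40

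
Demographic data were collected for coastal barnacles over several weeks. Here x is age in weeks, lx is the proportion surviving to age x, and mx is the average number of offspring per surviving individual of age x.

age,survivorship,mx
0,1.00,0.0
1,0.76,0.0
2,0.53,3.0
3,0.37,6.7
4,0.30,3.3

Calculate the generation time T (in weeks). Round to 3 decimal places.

2.881

lx·mx: 0, 0, 1.59, 2.479, 0.99 → R0 = 5.059
x·lx·mx: 0, 0, 3.18, 7.437, 3.96 → Σ = 14.577
T = 14.577 / 5.059 = 2.881399… → 2.881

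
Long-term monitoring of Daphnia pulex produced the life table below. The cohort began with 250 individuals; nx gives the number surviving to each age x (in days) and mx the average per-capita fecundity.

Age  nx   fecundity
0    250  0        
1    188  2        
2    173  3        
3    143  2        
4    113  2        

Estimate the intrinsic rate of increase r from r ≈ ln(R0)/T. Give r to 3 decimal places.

lx = nx/n0 = nx/250: 1, 0.752, 0.692, 0.572, 0.452
R0 = Σ lx·mx = 0 + 1.504 + 2.076 + 1.144 + 0.904 = 5.628
Σ x·lx·mx = 12.704; T = 12.704/5.628 = 2.25729…
r ≈ ln(R0)/T = ln(5.628)/2.25729… = 0.76541… → 0.765

0.765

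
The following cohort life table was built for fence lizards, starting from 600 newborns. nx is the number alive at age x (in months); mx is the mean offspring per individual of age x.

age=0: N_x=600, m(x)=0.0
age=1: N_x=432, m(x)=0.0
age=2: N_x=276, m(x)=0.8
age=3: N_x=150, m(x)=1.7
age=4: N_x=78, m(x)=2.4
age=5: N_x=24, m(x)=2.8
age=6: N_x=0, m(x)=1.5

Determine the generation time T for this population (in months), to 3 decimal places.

lx = nx/n0 = nx/600: 1, 0.72, 0.46, 0.25, 0.13, 0.04, 0
lx·mx: 0, 0, 0.368, 0.425, 0.312, 0.112, 0 → R0 = 1.217
x·lx·mx: 0, 0, 0.736, 1.275, 1.248, 0.56, 0 → Σ = 3.819
T = 3.819 / 1.217 = 3.138044… → 3.138

3.138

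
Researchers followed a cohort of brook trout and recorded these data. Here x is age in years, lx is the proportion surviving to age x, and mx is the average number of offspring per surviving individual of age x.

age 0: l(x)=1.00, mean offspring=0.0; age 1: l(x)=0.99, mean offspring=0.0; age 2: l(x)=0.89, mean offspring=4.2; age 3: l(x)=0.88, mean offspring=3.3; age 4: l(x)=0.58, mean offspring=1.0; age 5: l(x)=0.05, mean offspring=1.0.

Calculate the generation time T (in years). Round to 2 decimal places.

2.58

lx·mx: 0, 0, 3.738, 2.904, 0.58, 0.05 → R0 = 7.272
x·lx·mx: 0, 0, 7.476, 8.712, 2.32, 0.25 → Σ = 18.758
T = 18.758 / 7.272 = 2.579483… → 2.58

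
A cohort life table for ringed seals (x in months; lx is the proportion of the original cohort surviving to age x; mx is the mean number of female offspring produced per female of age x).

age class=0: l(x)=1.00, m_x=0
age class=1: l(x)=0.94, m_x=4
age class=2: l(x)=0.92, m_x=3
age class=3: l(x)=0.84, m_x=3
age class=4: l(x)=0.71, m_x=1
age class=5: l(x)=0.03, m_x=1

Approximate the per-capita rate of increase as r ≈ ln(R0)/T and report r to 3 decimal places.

1.125

R0 = Σ lx·mx = 0 + 3.76 + 2.76 + 2.52 + 0.71 + 0.03 = 9.78
Σ x·lx·mx = 19.83; T = 19.83/9.78 = 2.02761…
r ≈ ln(R0)/T = ln(9.78)/2.02761… = 1.12465… → 1.125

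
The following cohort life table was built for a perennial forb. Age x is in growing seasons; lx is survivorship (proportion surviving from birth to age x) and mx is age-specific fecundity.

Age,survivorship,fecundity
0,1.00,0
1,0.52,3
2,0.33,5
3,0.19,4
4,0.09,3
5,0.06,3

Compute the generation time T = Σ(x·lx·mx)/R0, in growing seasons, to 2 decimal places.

2.06

lx·mx: 0, 1.56, 1.65, 0.76, 0.27, 0.18 → R0 = 4.42
x·lx·mx: 0, 1.56, 3.3, 2.28, 1.08, 0.9 → Σ = 9.12
T = 9.12 / 4.42 = 2.063348… → 2.06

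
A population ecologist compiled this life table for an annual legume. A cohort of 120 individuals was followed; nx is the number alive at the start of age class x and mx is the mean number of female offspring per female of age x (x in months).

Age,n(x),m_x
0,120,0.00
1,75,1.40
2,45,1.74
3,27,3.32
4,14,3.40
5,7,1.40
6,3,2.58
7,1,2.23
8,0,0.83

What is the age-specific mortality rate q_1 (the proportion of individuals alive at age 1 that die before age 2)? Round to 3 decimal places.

0.400

lx = nx/n0 = nx/120: 1, 0.625, 0.375, 0.225, 0.11667…, 0.05833…, 0.025, 0.00833…, 0
q_1 = (l_1 − l_2) / l_1 = (0.625 − 0.375) / 0.625
     = 0.25 / 0.625 = 0.4 → 0.400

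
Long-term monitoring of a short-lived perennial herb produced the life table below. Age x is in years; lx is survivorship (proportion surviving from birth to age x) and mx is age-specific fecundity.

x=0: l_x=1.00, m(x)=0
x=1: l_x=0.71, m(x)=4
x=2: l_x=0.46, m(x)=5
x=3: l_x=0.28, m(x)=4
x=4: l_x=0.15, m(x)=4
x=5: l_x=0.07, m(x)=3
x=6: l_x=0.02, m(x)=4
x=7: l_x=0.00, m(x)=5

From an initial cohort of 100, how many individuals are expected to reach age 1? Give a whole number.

71

Expected survivors = N0 · l_1 = 100 × 0.71 = 71 → 71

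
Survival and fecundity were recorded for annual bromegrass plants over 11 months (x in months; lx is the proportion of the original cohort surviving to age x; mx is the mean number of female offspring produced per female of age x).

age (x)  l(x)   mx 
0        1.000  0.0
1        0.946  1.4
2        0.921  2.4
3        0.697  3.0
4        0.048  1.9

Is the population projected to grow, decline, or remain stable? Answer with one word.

R0 = Σ lx·mx = 0 + 1.3244 + 2.2104 + 2.091 + 0.0912 = 5.717
R0 > 1, so the population is growing.

growing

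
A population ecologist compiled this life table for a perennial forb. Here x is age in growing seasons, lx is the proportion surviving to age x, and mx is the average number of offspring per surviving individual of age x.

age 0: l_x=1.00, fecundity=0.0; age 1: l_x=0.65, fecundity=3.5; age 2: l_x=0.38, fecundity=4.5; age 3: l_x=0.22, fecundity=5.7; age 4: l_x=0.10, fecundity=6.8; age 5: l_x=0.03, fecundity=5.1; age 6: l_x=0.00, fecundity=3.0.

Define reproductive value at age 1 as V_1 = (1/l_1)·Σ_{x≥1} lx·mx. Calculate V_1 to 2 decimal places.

9.34

lx·mx for x ≥ 1: 2.275, 1.71, 1.254, 0.68, 0.153, 0 → sum = 6.072
V_1 = 6.072 / l_1 = 6.072 / 0.65 = 9.341538… → 9.34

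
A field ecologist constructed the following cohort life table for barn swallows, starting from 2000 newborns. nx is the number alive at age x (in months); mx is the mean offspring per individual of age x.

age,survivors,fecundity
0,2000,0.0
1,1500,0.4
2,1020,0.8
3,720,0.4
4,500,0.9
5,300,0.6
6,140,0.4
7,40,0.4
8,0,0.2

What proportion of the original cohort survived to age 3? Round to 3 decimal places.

l_3 = n_3/n_0 = 720/2000 = 0.36 → 0.360

0.360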